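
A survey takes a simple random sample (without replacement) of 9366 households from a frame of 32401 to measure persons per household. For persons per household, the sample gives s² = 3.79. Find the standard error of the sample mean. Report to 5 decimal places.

0.01696

Under SRS without replacement, Var(ȳ) = (1 − f)·s²/n with f = n/N = 9366/32401 = 0.28906515.
Var(ȳ) = (1 − 0.28906515)·3.79/9366 = 0.71093485·4.0465514 × 10^-4 = 2.8768344 × 10^-4.
SE(ȳ) = √(2.8768344 × 10^-4) = 0.01696.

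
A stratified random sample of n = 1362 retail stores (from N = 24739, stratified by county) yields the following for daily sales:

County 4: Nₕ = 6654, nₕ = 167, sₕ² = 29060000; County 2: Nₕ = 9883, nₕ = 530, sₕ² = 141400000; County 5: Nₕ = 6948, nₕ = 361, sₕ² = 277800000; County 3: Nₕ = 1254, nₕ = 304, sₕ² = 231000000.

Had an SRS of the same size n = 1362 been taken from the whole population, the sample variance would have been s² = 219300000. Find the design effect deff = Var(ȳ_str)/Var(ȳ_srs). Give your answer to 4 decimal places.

Var(ȳ_str) = Σ Wₕ²(1−fₕ)sₕ²/nₕ with Wₕ = Nₕ/24739:
  County 4: (6654/24739)²·(1−167/6654)·29060000/167 = 12272.741
  County 2: (9883/24739)²·(1−530/9883)·141400000/530 = 40294.799
  County 5: (6948/24739)²·(1−361/6948)·277800000/361 = 57545.084
  County 3: (1254/24739)²·(1−304/1254)·231000000/304 = 1479.0922
  → Var(ȳ_str) = 111591.72.
Var(ȳ_srs) = (1 − 1362/24739)·219300000/1362 = 152148.67.
deff = 111591.72 / 152148.67 = 0.7334.

0.7334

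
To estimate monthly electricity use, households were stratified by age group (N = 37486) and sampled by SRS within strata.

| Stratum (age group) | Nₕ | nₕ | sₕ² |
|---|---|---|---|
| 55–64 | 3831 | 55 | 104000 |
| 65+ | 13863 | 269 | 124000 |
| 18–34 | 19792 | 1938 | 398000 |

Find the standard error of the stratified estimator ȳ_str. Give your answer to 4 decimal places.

Var(ȳ_str) = Σₕ Wₕ²(1 − fₕ)sₕ²/nₕ with Wₕ = Nₕ/N, N = 37486.
55–64: Wₕ = 0.10219815; term = 0.10219815²·(1 − 0.01435656)·104000/55 = 19.465994.
65+: Wₕ = 0.36981807; term = 0.36981807²·(1 − 0.01940417)·124000/269 = 61.820953.
18–34: Wₕ = 0.52798378; term = 0.52798378²·(1 − 0.09791835)·398000/1938 = 51.643576.
Sum = 132.93052.
SE = √(132.93052) = 11.5295.

11.5295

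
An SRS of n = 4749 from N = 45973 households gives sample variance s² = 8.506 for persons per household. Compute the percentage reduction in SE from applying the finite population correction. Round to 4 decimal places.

5.3057

f = n/N = 4749/45973 = 0.10329976.
SE_no-fpc = √(s²/n) = 0.042321554; SE_fpc = √((1−f)s²/n) = 0.040076081.
Ratio = √(1−f) = 0.94694257. Reduction = 100·(1 − 0.94694257) = 5.3057%.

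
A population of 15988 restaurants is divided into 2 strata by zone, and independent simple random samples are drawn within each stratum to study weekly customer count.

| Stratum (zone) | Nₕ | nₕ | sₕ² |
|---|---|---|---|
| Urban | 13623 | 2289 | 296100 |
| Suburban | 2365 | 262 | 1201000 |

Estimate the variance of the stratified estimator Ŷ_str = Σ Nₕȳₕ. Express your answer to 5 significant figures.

Var(Ŷ_str) = Σₕ Nₕ²(1 − fₕ)sₕ²/nₕ.
Urban: 13623²·(1 − 2289/13623)·296100/2289 = 1.9973243 × 10^10.
Suburban: 2365²·(1 − 262/2365)·1201000/262 = 2.2798808 × 10^10.
Sum = 4.2772051 × 10^10.

4.2772 × 10^10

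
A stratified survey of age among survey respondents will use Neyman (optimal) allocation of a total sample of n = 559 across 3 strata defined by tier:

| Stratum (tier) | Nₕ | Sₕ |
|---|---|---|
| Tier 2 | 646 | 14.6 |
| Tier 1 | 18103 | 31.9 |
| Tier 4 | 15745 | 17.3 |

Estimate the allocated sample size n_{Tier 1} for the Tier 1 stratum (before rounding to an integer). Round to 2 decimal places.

Neyman allocation: nₕ = n·NₕSₕ / Σⱼ NⱼSⱼ.
Σ NⱼSⱼ = 646·14.6 + 18103·31.9 + 15745·17.3 = 859305.8.
n_{Tier 1} = 559·18103·31.9 / 859305.8 = 375.67.

375.67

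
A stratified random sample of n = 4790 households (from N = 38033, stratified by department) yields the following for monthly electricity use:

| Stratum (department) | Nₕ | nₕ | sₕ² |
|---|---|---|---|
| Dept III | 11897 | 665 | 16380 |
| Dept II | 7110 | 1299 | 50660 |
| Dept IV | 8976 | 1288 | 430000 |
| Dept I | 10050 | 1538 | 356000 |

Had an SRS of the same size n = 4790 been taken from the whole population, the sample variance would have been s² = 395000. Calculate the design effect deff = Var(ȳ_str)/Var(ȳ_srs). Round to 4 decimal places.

Var(ȳ_str) = Σ Wₕ²(1−fₕ)sₕ²/nₕ with Wₕ = Nₕ/38033:
  Dept III: (11897/38033)²·(1−665/11897)·16380/665 = 2.2754413
  Dept II: (7110/38033)²·(1−1299/7110)·50660/1299 = 1.1139234
  Dept IV: (8976/38033)²·(1−1288/8976)·430000/1288 = 15.926768
  Dept I: (10050/38033)²·(1−1538/10050)·356000/1538 = 13.688951
  → Var(ȳ_str) = 33.005084.
Var(ȳ_srs) = (1 − 4790/38033)·395000/4790 = 72.077748.
deff = 33.005084 / 72.077748 = 0.4579.

0.4579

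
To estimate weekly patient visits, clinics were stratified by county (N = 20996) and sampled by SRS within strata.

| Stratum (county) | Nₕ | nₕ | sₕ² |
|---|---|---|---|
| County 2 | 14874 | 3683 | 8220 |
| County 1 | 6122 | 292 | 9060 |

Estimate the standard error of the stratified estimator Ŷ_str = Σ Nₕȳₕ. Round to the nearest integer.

Var(Ŷ_str) = Σₕ Nₕ²(1 − fₕ)sₕ²/nₕ.
County 2: 14874²·(1 − 3683/14874)·8220/3683 = 3.715068 × 10^8.
County 1: 6122²·(1 − 292/6122)·9060/292 = 1.1074069 × 10^9.
Sum = 1.4789137 × 10^9.
SE = √(1.4789137 × 10^9) = 38457.

38457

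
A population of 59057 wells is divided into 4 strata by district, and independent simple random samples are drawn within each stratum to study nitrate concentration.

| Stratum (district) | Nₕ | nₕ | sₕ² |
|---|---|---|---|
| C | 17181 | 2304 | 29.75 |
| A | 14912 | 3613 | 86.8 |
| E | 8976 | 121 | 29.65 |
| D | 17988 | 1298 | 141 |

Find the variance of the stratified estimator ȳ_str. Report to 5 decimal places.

Var(ȳ_str) = Σₕ Wₕ²(1 − fₕ)sₕ²/nₕ with Wₕ = Nₕ/N, N = 59057.
C: Wₕ = 0.29092233; term = 0.29092233²·(1 − 0.13410162)·29.75/2304 = 9.4629279 × 10^-4.
A: Wₕ = 0.25250182; term = 0.25250182²·(1 − 0.24228809)·86.8/3613 = 0.0011606062.
E: Wₕ = 0.15198876; term = 0.15198876²·(1 − 0.01348039)·29.65/121 = 0.0055842901.
D: Wₕ = 0.30458709; term = 0.30458709²·(1 − 0.07215922)·141/1298 = 0.00935063.
Sum = 0.017041819.

0.01704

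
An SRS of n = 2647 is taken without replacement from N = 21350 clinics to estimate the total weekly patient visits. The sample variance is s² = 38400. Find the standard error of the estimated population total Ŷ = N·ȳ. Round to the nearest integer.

76110

Var(Ŷ) = N²·Var(ȳ) = N²·(1 − n/N)·s²/n.
f = 2647/21350 = 0.12398126; Var(ȳ) = 0.87601874·38400/2647 = 12.708394.
Var(Ŷ) = 21350² · 12.708394 = 5.7927719 × 10^9.
SE(Ŷ) = √(5.7927719 × 10^9) = 76110.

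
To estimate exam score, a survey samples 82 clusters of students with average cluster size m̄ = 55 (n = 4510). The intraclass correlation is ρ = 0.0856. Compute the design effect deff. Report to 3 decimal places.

deff = 1 + (55 − 1)·0.0856 = 1 + 4.6224 = 5.6224.

5.622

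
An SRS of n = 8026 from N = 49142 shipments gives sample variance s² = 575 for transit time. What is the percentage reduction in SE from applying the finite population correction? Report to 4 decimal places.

8.5299

f = n/N = 8026/49142 = 0.16332262.
SE_no-fpc = √(s²/n) = 0.26766054; SE_fpc = √((1−f)s²/n) = 0.24482928.
Ratio = √(1−f) = 0.91470071. Reduction = 100·(1 − 0.91470071) = 8.5299%.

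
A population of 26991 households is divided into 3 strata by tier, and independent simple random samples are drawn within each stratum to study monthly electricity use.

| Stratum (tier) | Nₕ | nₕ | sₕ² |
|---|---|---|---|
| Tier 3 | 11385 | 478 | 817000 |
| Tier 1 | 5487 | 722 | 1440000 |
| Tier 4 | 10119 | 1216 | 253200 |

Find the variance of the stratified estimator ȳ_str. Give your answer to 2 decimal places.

Var(ȳ_str) = Σₕ Wₕ²(1 − fₕ)sₕ²/nₕ with Wₕ = Nₕ/N, N = 26991.
Tier 3: Wₕ = 0.42180727; term = 0.42180727²·(1 − 0.04198507)·817000/478 = 291.33627.
Tier 1: Wₕ = 0.20328999; term = 0.20328999²·(1 − 0.13158374)·1440000/722 = 71.578931.
Tier 4: Wₕ = 0.37490275; term = 0.37490275²·(1 − 0.12016998)·253200/1216 = 25.749343.
Sum = 388.66454.

388.66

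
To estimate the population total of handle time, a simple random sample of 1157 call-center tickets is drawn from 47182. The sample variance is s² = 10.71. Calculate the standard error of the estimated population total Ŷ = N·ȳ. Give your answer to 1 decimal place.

Var(Ŷ) = N²·Var(ȳ) = N²·(1 − n/N)·s²/n.
f = 1157/47182 = 0.02452206; Var(ȳ) = 0.97547794·10.71/1157 = 0.009029705.
Var(Ŷ) = 47182² · 0.009029705 = 2.0101398 × 10^7.
SE(Ŷ) = √(2.0101398 × 10^7) = 4483.5.

4483.5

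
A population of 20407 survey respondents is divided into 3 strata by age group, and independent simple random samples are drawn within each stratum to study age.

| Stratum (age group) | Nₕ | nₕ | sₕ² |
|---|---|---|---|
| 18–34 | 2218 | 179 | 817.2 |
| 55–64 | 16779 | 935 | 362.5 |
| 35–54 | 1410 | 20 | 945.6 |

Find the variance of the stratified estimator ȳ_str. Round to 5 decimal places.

0.51959

Var(ȳ_str) = Σₕ Wₕ²(1 − fₕ)sₕ²/nₕ with Wₕ = Nₕ/N, N = 20407.
18–34: Wₕ = 0.10868820; term = 0.10868820²·(1 − 0.08070334)·817.2/179 = 0.049578772.
55–64: Wₕ = 0.82221787; term = 0.82221787²·(1 − 0.05572442)·362.5/935 = 0.24749645.
35–54: Wₕ = 0.06909394; term = 0.06909394²·(1 − 0.01418440)·945.6/20 = 0.2225118.
Sum = 0.51958702.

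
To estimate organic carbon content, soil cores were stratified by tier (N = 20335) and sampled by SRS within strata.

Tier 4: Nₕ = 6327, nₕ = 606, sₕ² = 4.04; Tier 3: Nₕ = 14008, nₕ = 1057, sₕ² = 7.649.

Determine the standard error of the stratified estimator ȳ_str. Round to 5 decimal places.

Var(ȳ_str) = Σₕ Wₕ²(1 − fₕ)sₕ²/nₕ with Wₕ = Nₕ/N, N = 20335.
Tier 4: Wₕ = 0.31113843; term = 0.31113843²·(1 − 0.09577999)·4.04/606 = 5.8356625 × 10^-4.
Tier 3: Wₕ = 0.68886157; term = 0.68886157²·(1 − 0.07545688)·7.649/1057 = 0.0031748321.
Sum = 0.0037583984.
SE = √(0.0037583984) = 0.06131.

0.06131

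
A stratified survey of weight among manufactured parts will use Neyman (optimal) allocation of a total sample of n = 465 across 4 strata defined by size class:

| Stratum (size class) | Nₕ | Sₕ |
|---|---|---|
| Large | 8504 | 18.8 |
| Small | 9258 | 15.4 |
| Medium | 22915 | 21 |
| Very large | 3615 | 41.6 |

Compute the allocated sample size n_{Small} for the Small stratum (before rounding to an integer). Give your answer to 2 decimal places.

Neyman allocation: nₕ = n·NₕSₕ / Σⱼ NⱼSⱼ.
Σ NⱼSⱼ = 8504·18.8 + 9258·15.4 + 22915·21 + 3615·41.6 = 934047.4.
n_{Small} = 465·9258·15.4 / 934047.4 = 70.98.

70.98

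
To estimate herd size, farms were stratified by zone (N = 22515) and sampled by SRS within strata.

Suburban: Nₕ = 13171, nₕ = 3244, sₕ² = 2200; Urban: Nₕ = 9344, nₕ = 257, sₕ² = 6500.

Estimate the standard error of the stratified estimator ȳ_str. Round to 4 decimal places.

2.1003

Var(ȳ_str) = Σₕ Wₕ²(1 − fₕ)sₕ²/nₕ with Wₕ = Nₕ/N, N = 22515.
Suburban: Wₕ = 0.58498779; term = 0.58498779²·(1 − 0.24629869)·2200/3244 = 0.17491808.
Urban: Wₕ = 0.41501221; term = 0.41501221²·(1 − 0.02750428)·6500/257 = 4.2363291.
Sum = 4.4112472.
SE = √(4.4112472) = 2.1003.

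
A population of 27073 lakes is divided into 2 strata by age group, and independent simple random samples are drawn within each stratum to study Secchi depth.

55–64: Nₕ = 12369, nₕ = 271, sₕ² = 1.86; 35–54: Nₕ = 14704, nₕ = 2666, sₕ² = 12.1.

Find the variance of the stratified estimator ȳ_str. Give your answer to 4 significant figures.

Var(ȳ_str) = Σₕ Wₕ²(1 − fₕ)sₕ²/nₕ with Wₕ = Nₕ/N, N = 27073.
55–64: Wₕ = 0.45687585; term = 0.45687585²·(1 − 0.02190961)·1.86/271 = 0.0014012611.
35–54: Wₕ = 0.54312415; term = 0.54312415²·(1 − 0.18131121)·12.1/2666 = 0.0010960801.
Sum = 0.0024973412.

0.002497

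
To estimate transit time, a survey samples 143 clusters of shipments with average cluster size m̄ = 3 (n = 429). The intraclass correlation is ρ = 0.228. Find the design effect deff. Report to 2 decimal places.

deff = 1 + (3 − 1)·0.228 = 1 + 0.456 = 1.456.

1.46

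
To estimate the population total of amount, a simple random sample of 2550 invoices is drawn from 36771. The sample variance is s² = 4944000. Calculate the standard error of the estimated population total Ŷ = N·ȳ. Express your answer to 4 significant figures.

Var(Ŷ) = N²·Var(ȳ) = N²·(1 − n/N)·s²/n.
f = 2550/36771 = 0.06934813; Var(ȳ) = 0.93065187·4944000/2550 = 1804.3697.
Var(Ŷ) = 36771² · 1804.3697 = 2.4396999 × 10^12.
SE(Ŷ) = √(2.4396999 × 10^12) = 1.562 × 10^6.

1.562 × 10^6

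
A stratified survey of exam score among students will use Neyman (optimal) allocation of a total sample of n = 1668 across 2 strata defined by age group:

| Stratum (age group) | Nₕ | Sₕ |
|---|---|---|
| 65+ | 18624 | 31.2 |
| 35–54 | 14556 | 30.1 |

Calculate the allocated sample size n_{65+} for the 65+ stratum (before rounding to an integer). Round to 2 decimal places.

Neyman allocation: nₕ = n·NₕSₕ / Σⱼ NⱼSⱼ.
Σ NⱼSⱼ = 18624·31.2 + 14556·30.1 = 1.0192044 × 10^6.
n_{65+} = 1668·18624·31.2 / (1.0192044 × 10^6) = 950.96.

950.96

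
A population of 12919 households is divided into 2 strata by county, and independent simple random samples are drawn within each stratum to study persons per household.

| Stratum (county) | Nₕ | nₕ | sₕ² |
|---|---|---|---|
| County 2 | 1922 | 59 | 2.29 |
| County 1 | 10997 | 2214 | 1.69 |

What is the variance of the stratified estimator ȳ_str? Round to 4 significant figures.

0.001274

Var(ȳ_str) = Σₕ Wₕ²(1 − fₕ)sₕ²/nₕ with Wₕ = Nₕ/N, N = 12919.
County 2: Wₕ = 0.14877312; term = 0.14877312²·(1 − 0.03069719)·2.29/59 = 8.3270642 × 10^-4.
County 1: Wₕ = 0.85122688; term = 0.85122688²·(1 − 0.20132763)·1.69/2214 = 4.417417 × 10^-4.
Sum = 0.0012744481.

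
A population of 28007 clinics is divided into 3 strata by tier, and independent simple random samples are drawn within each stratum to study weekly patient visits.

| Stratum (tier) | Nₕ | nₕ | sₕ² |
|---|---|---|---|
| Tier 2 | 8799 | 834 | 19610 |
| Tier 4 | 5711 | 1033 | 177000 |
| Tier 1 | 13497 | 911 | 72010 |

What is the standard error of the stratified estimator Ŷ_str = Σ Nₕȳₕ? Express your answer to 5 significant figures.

Var(Ŷ_str) = Σₕ Nₕ²(1 − fₕ)sₕ²/nₕ.
Tier 2: 8799²·(1 − 834/8799)·19610/834 = 1.6478992 × 10^9.
Tier 4: 5711²·(1 − 1033/5711)·177000/1033 = 4.5776789 × 10^9.
Tier 1: 13497²·(1 − 911/13497)·72010/911 = 1.3427631 × 10^10.
Sum = 1.9653209 × 10^10.
SE = √(1.9653209 × 10^10) = 140190.

140190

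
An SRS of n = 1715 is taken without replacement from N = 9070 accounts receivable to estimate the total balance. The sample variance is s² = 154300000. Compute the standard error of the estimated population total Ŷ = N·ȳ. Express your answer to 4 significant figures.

2.450 × 10^6

Var(Ŷ) = N²·Var(ȳ) = N²·(1 − n/N)·s²/n.
f = 1715/9070 = 0.18908490; Var(ȳ) = 0.81091510·154300000/1715 = 72958.718.
Var(Ŷ) = 9070² · 72958.718 = 6.0019416 × 10^12.
SE(Ŷ) = √(6.0019416 × 10^12) = 2.450 × 10^6.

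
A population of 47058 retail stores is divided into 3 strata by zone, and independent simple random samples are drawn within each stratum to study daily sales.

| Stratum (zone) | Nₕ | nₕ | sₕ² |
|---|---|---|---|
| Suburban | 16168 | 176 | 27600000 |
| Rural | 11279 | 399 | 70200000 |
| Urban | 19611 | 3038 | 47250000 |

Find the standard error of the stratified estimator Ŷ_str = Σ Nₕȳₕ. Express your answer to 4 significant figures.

Var(Ŷ_str) = Σₕ Nₕ²(1 − fₕ)sₕ²/nₕ.
Suburban: 16168²·(1 − 176/16168)·27600000/176 = 4.0546698 × 10^13.
Rural: 11279²·(1 − 399/11279)·70200000/399 = 2.159055 × 10^13.
Urban: 19611²·(1 − 3038/19611)·47250000/3038 = 5.0549273 × 10^12.
Sum = 6.7192175 × 10^13.
SE = √(6.7192175 × 10^13) = 8.197 × 10^6.

8.197 × 10^6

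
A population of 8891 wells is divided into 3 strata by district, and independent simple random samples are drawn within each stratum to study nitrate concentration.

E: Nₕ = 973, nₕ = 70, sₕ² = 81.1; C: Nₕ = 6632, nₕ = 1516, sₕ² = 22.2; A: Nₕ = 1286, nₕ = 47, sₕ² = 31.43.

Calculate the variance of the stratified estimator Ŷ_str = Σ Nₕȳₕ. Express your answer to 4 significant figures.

Var(Ŷ_str) = Σₕ Nₕ²(1 − fₕ)sₕ²/nₕ.
E: 973²·(1 − 70/973)·81.1/70 = 1.0179429 × 10^6.
C: 6632²·(1 − 1516/6632)·22.2/1516 = 496854.04.
A: 1286²·(1 − 47/1286)·31.43/47 = 1.0655131 × 10^6.
Sum = 2.58031 × 10^6.

2.580 × 10^6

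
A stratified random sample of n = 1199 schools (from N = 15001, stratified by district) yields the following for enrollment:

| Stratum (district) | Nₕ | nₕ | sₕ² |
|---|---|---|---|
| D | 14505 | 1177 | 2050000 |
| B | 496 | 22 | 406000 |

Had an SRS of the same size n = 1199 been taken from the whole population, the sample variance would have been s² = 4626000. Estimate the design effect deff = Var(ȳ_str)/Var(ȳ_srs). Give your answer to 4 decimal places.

0.4269

Var(ȳ_str) = Σ Wₕ²(1−fₕ)sₕ²/nₕ with Wₕ = Nₕ/15001:
  D: (14505/15001)²·(1−1177/14505)·2050000/1177 = 1496.3035
  B: (496/15001)²·(1−22/496)·406000/22 = 19.280707
  → Var(ȳ_str) = 1515.5842.
Var(ȳ_srs) = (1 − 1199/15001)·4626000/1199 = 3549.8357.
deff = 1515.5842 / 3549.8357 = 0.4269.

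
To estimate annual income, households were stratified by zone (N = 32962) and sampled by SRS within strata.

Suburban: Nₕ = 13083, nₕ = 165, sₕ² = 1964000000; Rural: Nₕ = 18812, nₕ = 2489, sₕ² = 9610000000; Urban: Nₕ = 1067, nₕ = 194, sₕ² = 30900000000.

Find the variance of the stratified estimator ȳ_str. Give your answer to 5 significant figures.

3.0793 × 10^6

Var(ȳ_str) = Σₕ Wₕ²(1 − fₕ)sₕ²/nₕ with Wₕ = Nₕ/N, N = 32962.
Suburban: Wₕ = 0.39691160; term = 0.39691160²·(1 − 0.01261179)·1964000000/165 = 1.8515398 × 10^6.
Rural: Wₕ = 0.57071780; term = 0.57071780²·(1 − 0.13230916)·9610000000/2489 = 1.091205 × 10^6.
Urban: Wₕ = 0.03237061; term = 0.03237061²·(1 − 0.18181818)·30900000000/194 = 136555.22.
Sum = 3.0793 × 10^6.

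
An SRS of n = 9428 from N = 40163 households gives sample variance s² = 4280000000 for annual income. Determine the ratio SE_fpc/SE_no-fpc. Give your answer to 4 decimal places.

0.8748

f = n/N = 9428/40163 = 0.23474342.
SE_no-fpc = √(s²/n) = 673.77066; SE_fpc = √((1−f)s²/n) = 589.40747.
Ratio = √(1−f) = 0.87478945.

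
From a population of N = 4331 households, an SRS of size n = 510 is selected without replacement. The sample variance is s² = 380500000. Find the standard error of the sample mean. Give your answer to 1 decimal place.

811.3

Under SRS without replacement, Var(ȳ) = (1 − f)·s²/n with f = n/N = 510/4331 = 0.11775571.
Var(ȳ) = (1 − 0.11775571)·380500000/510 = 0.88224429·746078.43 = 658223.43.
SE(ȳ) = √(658223.43) = 811.3.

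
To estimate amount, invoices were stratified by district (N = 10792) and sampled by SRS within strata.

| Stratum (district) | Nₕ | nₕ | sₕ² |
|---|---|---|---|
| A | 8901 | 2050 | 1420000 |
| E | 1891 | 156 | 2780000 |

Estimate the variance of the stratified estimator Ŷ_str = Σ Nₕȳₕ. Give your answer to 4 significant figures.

1.007 × 10^11

Var(Ŷ_str) = Σₕ Nₕ²(1 − fₕ)sₕ²/nₕ.
A: 8901²·(1 − 2050/8901)·1420000/2050 = 4.2240325 × 10^10.
E: 1891²·(1 − 156/1891)·2780000/156 = 5.8467053 × 10^10.
Sum = 1.0070738 × 10^11.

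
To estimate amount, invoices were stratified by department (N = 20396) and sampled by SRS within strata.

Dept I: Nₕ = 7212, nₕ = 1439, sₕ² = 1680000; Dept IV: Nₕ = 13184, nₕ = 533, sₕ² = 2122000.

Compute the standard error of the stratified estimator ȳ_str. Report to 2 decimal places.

Var(ȳ_str) = Σₕ Wₕ²(1 − fₕ)sₕ²/nₕ with Wₕ = Nₕ/N, N = 20396.
Dept I: Wₕ = 0.35359874; term = 0.35359874²·(1 − 0.19952856)·1680000/1439 = 116.84651.
Dept IV: Wₕ = 0.64640126; term = 0.64640126²·(1 − 0.04042779)·2122000/533 = 1596.2474.
Sum = 1713.0939.
SE = √(1713.0939) = 41.39.

41.39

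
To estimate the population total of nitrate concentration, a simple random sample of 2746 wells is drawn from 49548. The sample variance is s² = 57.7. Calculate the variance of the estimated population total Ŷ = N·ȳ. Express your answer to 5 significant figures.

4.8727 × 10^7

Var(Ŷ) = N²·Var(ȳ) = N²·(1 − n/N)·s²/n.
f = 2746/49548 = 0.05542101; Var(ȳ) = 0.94457899·57.7/2746 = 0.019847854.
Var(Ŷ) = 49548² · 0.019847854 = 4.8726567 × 10^7.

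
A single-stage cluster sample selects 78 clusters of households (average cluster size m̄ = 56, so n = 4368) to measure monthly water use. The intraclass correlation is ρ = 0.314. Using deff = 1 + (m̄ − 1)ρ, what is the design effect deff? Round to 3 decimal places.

deff = 1 + (56 − 1)·0.314 = 1 + 17.27 = 18.27.

18.270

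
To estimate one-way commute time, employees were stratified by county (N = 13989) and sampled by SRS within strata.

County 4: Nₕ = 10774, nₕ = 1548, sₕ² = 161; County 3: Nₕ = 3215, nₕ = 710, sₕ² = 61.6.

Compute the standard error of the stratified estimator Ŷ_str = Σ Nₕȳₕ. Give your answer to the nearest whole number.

Var(Ŷ_str) = Σₕ Nₕ²(1 − fₕ)sₕ²/nₕ.
County 4: 10774²·(1 − 1548/10774)·161/1548 = 1.033821 × 10^7.
County 3: 3215²·(1 − 710/3215)·61.6/710 = 698732.7.
Sum = 1.1036943 × 10^7.
SE = √(1.1036943 × 10^7) = 3322.

3322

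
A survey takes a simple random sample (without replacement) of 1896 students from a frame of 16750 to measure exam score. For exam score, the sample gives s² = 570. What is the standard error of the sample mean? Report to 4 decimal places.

Under SRS without replacement, Var(ȳ) = (1 − f)·s²/n with f = n/N = 1896/16750 = 0.11319403.
Var(ȳ) = (1 − 0.11319403)·570/1896 = 0.88680597·0.30063291 = 0.26660306.
SE(ȳ) = √(0.26660306) = 0.5163.

0.5163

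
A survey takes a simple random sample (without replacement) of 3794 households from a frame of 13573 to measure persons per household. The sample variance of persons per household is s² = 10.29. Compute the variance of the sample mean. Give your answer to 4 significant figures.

0.001954

Under SRS without replacement, Var(ȳ) = (1 − f)·s²/n with f = n/N = 3794/13573 = 0.27952553.
Var(ȳ) = (1 − 0.27952553)·10.29/3794 = 0.72047447·0.0027121771 = 0.0019540544.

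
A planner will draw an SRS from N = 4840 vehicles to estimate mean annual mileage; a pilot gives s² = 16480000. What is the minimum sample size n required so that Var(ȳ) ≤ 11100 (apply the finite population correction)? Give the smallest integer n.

1137

Without fpc, n₀ = s²/D = 16480000/11100 = 1484.6847.
With fpc, (1 − n/N)·s²/n ≤ D requires n ≥ n₀/(1 + n₀/N) = 1484.6847/(1 + 1484.6847/4840) = 1136.1632.
Rounding up, n = 1137.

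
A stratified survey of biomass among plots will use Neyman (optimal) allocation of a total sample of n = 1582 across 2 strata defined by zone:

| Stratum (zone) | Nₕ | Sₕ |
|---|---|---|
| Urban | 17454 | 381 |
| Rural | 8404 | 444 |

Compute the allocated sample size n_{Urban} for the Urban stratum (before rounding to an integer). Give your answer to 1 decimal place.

1013.4

Neyman allocation: nₕ = n·NₕSₕ / Σⱼ NⱼSⱼ.
Σ NⱼSⱼ = 17454·381 + 8404·444 = 1.038135 × 10^7.
n_{Urban} = 1582·17454·381 / (1.038135 × 10^7) = 1013.4.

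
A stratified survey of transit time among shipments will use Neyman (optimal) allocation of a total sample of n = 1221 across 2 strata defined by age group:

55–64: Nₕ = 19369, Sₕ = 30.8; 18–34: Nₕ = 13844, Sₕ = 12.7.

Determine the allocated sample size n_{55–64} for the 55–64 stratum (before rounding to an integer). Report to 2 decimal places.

Neyman allocation: nₕ = n·NₕSₕ / Σⱼ NⱼSⱼ.
Σ NⱼSⱼ = 19369·30.8 + 13844·12.7 = 772384.
n_{55–64} = 1221·19369·30.8 / 772384 = 943.06.

943.06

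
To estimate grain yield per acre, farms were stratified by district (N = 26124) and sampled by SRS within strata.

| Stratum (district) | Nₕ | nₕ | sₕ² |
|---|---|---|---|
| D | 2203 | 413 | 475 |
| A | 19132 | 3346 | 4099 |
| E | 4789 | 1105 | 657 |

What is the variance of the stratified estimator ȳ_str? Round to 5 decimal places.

Var(ȳ_str) = Σₕ Wₕ²(1 − fₕ)sₕ²/nₕ with Wₕ = Nₕ/N, N = 26124.
D: Wₕ = 0.08432859; term = 0.08432859²·(1 − 0.18747163)·475/413 = 0.0066455623.
A: Wₕ = 0.73235339; term = 0.73235339²·(1 − 0.17489024)·4099/3346 = 0.54213207.
E: Wₕ = 0.18331802; term = 0.18331802²·(1 − 0.23073711)·657/1105 = 0.015370507.
Sum = 0.56414814.

0.56415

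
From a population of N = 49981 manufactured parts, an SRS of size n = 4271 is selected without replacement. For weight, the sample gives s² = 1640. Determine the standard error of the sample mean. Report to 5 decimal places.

0.59260

Under SRS without replacement, Var(ȳ) = (1 − f)·s²/n with f = n/N = 4271/49981 = 0.08545247.
Var(ȳ) = (1 − 0.08545247)·1640/4271 = 0.91454753·0.38398502 = 0.35117255.
SE(ȳ) = √(0.35117255) = 0.59260.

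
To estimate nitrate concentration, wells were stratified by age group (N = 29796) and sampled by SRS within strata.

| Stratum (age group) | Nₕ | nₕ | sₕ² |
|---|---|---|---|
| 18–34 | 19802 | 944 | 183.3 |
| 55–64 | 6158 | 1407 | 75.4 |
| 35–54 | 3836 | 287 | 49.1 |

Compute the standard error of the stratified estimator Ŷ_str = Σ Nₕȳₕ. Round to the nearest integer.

8741

Var(Ŷ_str) = Σₕ Nₕ²(1 − fₕ)sₕ²/nₕ.
18–34: 19802²·(1 − 944/19802)·183.3/944 = 7.2509541 × 10^7.
55–64: 6158²·(1 − 1407/6158)·75.4/1407 = 1.5678408 × 10^6.
35–54: 3836²·(1 − 287/3836)·49.1/287 = 2.3290789 × 10^6.
Sum = 7.6406461 × 10^7.
SE = √(7.6406461 × 10^7) = 8741.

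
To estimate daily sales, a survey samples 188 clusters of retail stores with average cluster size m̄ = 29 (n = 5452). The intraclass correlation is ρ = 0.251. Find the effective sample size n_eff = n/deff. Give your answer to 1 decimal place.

679.1

deff = 1 + (29 − 1)·0.251 = 1 + 7.028 = 8.028.
n_eff = 5452 / 8.028 = 679.1.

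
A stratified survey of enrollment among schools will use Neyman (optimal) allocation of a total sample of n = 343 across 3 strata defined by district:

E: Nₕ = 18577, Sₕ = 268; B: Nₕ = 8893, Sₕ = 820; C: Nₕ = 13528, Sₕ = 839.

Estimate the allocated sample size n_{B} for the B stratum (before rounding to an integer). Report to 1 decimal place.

105.9

Neyman allocation: nₕ = n·NₕSₕ / Σⱼ NⱼSⱼ.
Σ NⱼSⱼ = 18577·268 + 8893·820 + 13528·839 = 2.3620888 × 10^7.
n_{B} = 343·8893·820 / (2.3620888 × 10^7) = 105.9.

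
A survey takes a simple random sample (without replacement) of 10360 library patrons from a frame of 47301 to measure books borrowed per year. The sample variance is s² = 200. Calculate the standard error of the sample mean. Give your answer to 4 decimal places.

0.1228

Under SRS without replacement, Var(ȳ) = (1 − f)·s²/n with f = n/N = 10360/47301 = 0.21902285.
Var(ȳ) = (1 − 0.21902285)·200/10360 = 0.78097715·0.019305019 = 0.015076779.
SE(ȳ) = √(0.015076779) = 0.1228.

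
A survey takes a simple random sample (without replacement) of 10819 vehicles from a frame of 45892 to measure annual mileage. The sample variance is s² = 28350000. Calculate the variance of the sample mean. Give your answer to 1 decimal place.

Under SRS without replacement, Var(ȳ) = (1 − f)·s²/n with f = n/N = 10819/45892 = 0.23574915.
Var(ȳ) = (1 − 0.23574915)·28350000/10819 = 0.76425085·2620.3901 = 2002.6353.

2002.6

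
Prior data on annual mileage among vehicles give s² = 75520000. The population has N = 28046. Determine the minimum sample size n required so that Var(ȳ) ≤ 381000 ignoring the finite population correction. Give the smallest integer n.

Without fpc, n₀ = s²/D = 75520000/381000 = 198.2152.
Rounding up, n = 199.

199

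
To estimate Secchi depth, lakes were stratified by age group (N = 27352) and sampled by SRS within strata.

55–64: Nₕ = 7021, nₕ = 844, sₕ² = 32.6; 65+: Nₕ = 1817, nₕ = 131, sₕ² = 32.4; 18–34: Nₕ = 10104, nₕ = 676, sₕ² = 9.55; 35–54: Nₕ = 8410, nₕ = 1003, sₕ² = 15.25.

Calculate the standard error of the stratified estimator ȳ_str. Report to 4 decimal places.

0.0795

Var(ȳ_str) = Σₕ Wₕ²(1 − fₕ)sₕ²/nₕ with Wₕ = Nₕ/N, N = 27352.
55–64: Wₕ = 0.25669055; term = 0.25669055²·(1 − 0.12021080)·32.6/844 = 0.0022391003.
65+: Wₕ = 0.06643024; term = 0.06643024²·(1 − 0.07209686)·32.4/131 = 0.0010127635.
18–34: Wₕ = 0.36940626; term = 0.36940626²·(1 − 0.06690420)·9.55/676 = 0.0017988353.
35–54: Wₕ = 0.30747295; term = 0.30747295²·(1 − 0.11926278)·15.25/1003 = 0.0012659865.
Sum = 0.0063166856.
SE = √(0.0063166856) = 0.0795.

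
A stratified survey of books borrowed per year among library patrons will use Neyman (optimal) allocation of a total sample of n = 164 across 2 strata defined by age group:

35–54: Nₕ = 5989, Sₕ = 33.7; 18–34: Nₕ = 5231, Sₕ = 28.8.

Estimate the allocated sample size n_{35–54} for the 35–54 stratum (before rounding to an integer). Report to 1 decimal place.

93.9

Neyman allocation: nₕ = n·NₕSₕ / Σⱼ NⱼSⱼ.
Σ NⱼSⱼ = 5989·33.7 + 5231·28.8 = 352482.1.
n_{35–54} = 164·5989·33.7 / 352482.1 = 93.9.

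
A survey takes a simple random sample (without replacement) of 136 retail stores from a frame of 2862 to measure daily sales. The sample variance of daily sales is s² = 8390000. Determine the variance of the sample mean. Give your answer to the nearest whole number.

Under SRS without replacement, Var(ȳ) = (1 − f)·s²/n with f = n/N = 136/2862 = 0.04751922.
Var(ȳ) = (1 − 0.04751922)·8390000/136 = 0.95248078·61691.176 = 58759.66.

58760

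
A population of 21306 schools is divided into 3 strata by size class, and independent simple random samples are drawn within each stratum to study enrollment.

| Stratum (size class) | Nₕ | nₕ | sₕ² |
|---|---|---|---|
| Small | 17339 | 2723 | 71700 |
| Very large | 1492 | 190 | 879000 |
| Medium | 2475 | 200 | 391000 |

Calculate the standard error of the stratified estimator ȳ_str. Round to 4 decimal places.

7.6647

Var(ȳ_str) = Σₕ Wₕ²(1 − fₕ)sₕ²/nₕ with Wₕ = Nₕ/N, N = 21306.
Small: Wₕ = 0.81380832; term = 0.81380832²·(1 − 0.15704481)·71700/2723 = 14.700099.
Very large: Wₕ = 0.07002722; term = 0.07002722²·(1 − 0.12734584)·879000/190 = 19.79754.
Medium: Wₕ = 0.11616446; term = 0.11616446²·(1 − 0.08080808)·391000/200 = 24.249318.
Sum = 58.746957.
SE = √(58.746957) = 7.6647.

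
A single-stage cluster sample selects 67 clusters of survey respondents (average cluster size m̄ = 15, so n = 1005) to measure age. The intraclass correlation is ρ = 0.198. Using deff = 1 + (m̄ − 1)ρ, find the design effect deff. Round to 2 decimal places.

3.77

deff = 1 + (15 − 1)·0.198 = 1 + 2.772 = 3.772.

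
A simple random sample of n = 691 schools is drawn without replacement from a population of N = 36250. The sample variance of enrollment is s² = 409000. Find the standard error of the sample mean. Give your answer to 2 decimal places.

24.10

Under SRS without replacement, Var(ȳ) = (1 − f)·s²/n with f = n/N = 691/36250 = 0.01906207.
Var(ȳ) = (1 − 0.01906207)·409000/691 = 0.98093793·591.8958 = 580.61304.
SE(ȳ) = √(580.61304) = 24.10.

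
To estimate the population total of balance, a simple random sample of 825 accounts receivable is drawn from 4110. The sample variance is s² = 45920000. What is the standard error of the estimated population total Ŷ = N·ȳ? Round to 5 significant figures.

Var(Ŷ) = N²·Var(ȳ) = N²·(1 − n/N)·s²/n.
f = 825/4110 = 0.20072993; Var(ȳ) = 0.79927007·45920000/825 = 44487.857.
Var(Ŷ) = 4110² · 44487.857 = 7.5149333 × 10^11.
SE(Ŷ) = √(7.5149333 × 10^11) = 866890.

866890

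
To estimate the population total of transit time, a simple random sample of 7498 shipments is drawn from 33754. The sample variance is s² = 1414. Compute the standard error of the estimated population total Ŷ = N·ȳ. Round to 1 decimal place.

12927.9

Var(Ŷ) = N²·Var(ȳ) = N²·(1 − n/N)·s²/n.
f = 7498/33754 = 0.22213664; Var(ȳ) = 0.77786336·1414/7498 = 0.14669229.
Var(Ŷ) = 33754² · 0.14669229 = 1.671313 × 10^8.
SE(Ŷ) = √(1.671313 × 10^8) = 12927.9.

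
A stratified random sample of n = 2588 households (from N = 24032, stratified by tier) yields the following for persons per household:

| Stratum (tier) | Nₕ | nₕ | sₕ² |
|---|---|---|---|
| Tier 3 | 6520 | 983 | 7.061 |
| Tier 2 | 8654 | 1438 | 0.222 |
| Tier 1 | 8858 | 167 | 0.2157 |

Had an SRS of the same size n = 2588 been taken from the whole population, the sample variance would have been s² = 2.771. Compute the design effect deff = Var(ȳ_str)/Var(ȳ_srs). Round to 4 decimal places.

Var(ȳ_str) = Σ Wₕ²(1−fₕ)sₕ²/nₕ with Wₕ = Nₕ/24032:
  Tier 3: (6520/24032)²·(1−983/6520)·7.061/983 = 4.4900893 × 10^-4
  Tier 2: (8654/24032)²·(1−1438/8654)·0.222/1438 = 1.6692742 × 10^-5
  Tier 1: (8858/24032)²·(1−167/8858)·0.2157/167 = 1.7217071 × 10^-4
  → Var(ȳ_str) = 6.3787238 × 10^-4.
Var(ȳ_srs) = (1 − 2588/24032)·2.771/2588 = 9.5540638 × 10^-4.
deff = (6.3787238 × 10^-4) / (9.5540638 × 10^-4) = 0.6676.

0.6676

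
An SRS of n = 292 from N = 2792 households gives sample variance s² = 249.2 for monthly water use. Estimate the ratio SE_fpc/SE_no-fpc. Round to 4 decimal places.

f = n/N = 292/2792 = 0.10458453.
SE_no-fpc = √(s²/n) = 0.92380986; SE_fpc = √((1−f)s²/n) = 0.87416797.
Ratio = √(1−f) = 0.94626396.

0.9463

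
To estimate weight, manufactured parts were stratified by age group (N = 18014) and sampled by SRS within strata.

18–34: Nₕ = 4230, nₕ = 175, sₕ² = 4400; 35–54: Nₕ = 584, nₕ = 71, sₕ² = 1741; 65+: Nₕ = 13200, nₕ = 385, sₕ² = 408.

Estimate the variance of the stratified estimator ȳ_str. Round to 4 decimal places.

1.9041

Var(ȳ_str) = Σₕ Wₕ²(1 − fₕ)sₕ²/nₕ with Wₕ = Nₕ/N, N = 18014.
18–34: Wₕ = 0.23481736; term = 0.23481736²·(1 − 0.04137116)·4400/175 = 1.3290017.
35–54: Wₕ = 0.03241923; term = 0.03241923²·(1 − 0.12157534)·1741/71 = 0.022638639.
65+: Wₕ = 0.73276341; term = 0.73276341²·(1 − 0.02916667)·408/385 = 0.55242288.
Sum = 1.9040632.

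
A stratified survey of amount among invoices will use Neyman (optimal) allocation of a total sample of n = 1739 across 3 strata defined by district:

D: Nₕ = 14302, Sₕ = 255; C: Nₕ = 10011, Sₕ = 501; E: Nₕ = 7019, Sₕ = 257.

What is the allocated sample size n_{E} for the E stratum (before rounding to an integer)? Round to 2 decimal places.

299.72

Neyman allocation: nₕ = n·NₕSₕ / Σⱼ NⱼSⱼ.
Σ NⱼSⱼ = 14302·255 + 10011·501 + 7019·257 = 1.0466404 × 10^7.
n_{E} = 1739·7019·257 / (1.0466404 × 10^7) = 299.72.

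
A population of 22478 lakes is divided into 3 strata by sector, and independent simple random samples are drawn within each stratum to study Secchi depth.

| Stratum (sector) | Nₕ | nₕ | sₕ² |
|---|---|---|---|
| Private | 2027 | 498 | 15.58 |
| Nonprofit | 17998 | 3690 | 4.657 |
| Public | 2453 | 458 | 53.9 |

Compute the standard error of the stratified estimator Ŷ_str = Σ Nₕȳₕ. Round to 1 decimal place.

Var(Ŷ_str) = Σₕ Nₕ²(1 − fₕ)sₕ²/nₕ.
Private: 2027²·(1 − 498/2027)·15.58/498 = 96961.504.
Nonprofit: 17998²·(1 − 3690/17998)·4.657/3690 = 324999.77.
Public: 2453²·(1 − 458/2453)·53.9/458 = 575922.09.
Sum = 997883.36.
SE = √(997883.36) = 998.9.

998.9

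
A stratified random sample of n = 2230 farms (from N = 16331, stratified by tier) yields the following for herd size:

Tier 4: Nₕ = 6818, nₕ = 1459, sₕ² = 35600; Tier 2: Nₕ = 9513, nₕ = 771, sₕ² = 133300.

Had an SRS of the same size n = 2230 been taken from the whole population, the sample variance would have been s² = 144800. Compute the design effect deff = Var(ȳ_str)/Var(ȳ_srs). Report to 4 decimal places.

1.0212

Var(ȳ_str) = Σ Wₕ²(1−fₕ)sₕ²/nₕ with Wₕ = Nₕ/16331:
  Tier 4: (6818/16331)²·(1−1459/6818)·35600/1459 = 3.3427962
  Tier 2: (9513/16331)²·(1−771/9513)·133300/771 = 53.91114
  → Var(ȳ_str) = 57.253936.
Var(ȳ_srs) = (1 − 2230/16331)·144800/2230 = 56.066163.
deff = 57.253936 / 56.066163 = 1.0212.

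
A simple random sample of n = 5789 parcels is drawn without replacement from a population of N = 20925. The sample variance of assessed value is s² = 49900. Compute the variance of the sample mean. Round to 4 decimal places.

Under SRS without replacement, Var(ȳ) = (1 − f)·s²/n with f = n/N = 5789/20925 = 0.27665472.
Var(ȳ) = (1 − 0.27665472)·49900/5789 = 0.72334528·8.6197962 = 6.2350889.

6.2351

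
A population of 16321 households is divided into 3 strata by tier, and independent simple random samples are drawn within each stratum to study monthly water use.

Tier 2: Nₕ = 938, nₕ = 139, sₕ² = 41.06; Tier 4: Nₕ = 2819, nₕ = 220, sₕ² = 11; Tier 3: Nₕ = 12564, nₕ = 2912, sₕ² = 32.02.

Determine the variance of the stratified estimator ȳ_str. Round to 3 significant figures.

0.00721

Var(ȳ_str) = Σₕ Wₕ²(1 − fₕ)sₕ²/nₕ with Wₕ = Nₕ/N, N = 16321.
Tier 2: Wₕ = 0.05747197; term = 0.05747197²·(1 − 0.14818763)·41.06/139 = 8.311133 × 10^-4.
Tier 4: Wₕ = 0.17272226; term = 0.17272226²·(1 − 0.07804186)·11/220 = 0.0013752379.
Tier 3: Wₕ = 0.76980577; term = 0.76980577²·(1 − 0.23177332)·32.02/2912 = 0.0050058942.
Sum = 0.0072122454.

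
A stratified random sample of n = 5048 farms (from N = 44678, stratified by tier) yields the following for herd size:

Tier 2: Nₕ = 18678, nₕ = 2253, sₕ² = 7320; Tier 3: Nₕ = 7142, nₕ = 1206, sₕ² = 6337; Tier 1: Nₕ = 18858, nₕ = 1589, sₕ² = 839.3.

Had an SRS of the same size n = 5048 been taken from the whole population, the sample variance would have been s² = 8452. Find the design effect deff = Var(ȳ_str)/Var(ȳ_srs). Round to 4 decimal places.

Var(ȳ_str) = Σ Wₕ²(1−fₕ)sₕ²/nₕ with Wₕ = Nₕ/44678:
  Tier 2: (18678/44678)²·(1−2253/18678)·7320/2253 = 0.49934211
  Tier 3: (7142/44678)²·(1−1206/7142)·6337/1206 = 0.11159961
  Tier 1: (18858/44678)²·(1−1589/18858)·839.3/1589 = 0.086172501
  → Var(ȳ_str) = 0.69711422.
Var(ȳ_srs) = (1 − 5048/44678)·8452/5048 = 1.4851506.
deff = 0.69711422 / 1.4851506 = 0.4694.

0.4694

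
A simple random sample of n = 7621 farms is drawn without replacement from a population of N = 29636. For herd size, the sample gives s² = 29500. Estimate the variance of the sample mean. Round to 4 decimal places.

2.8755

Under SRS without replacement, Var(ȳ) = (1 − f)·s²/n with f = n/N = 7621/29636 = 0.25715346.
Var(ȳ) = (1 − 0.25715346)·29500/7621 = 0.74284654·3.8708831 = 2.8754721.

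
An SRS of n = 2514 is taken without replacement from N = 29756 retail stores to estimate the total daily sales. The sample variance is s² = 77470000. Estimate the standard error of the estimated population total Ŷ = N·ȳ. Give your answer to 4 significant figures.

Var(Ŷ) = N²·Var(ȳ) = N²·(1 − n/N)·s²/n.
f = 2514/29756 = 0.08448716; Var(ȳ) = 0.91551284·77470000/2514 = 28211.925.
Var(Ŷ) = 29756² · 28211.925 = 2.497939 × 10^13.
SE(Ŷ) = √(2.497939 × 10^13) = 4.998 × 10^6.

4.998 × 10^6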